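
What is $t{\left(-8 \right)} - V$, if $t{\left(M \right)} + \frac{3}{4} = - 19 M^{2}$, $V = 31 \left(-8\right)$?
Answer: $- \frac{3875}{4} \approx -968.75$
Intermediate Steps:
$V = -248$
$t{\left(M \right)} = - \frac{3}{4} - 19 M^{2}$
$t{\left(-8 \right)} - V = \left(- \frac{3}{4} - 19 \left(-8\right)^{2}\right) - -248 = \left(- \frac{3}{4} - 1216\right) + 248 = - \frac{4867}{4} + 248 = - \frac{3875}{4}$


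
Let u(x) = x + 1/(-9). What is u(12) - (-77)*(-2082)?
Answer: -1442719/9 ≈ -1.6030e+5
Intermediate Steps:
u(x) = -⅑ + x (u(x) = x - ⅑*1 = x - ⅑ = -⅑ + x)
u(12) - (-77)*(-2082) = (-⅑ + 12) - (-77)*(-2082) = 107/9 - 1*160314 = 107/9 - 160314 = -1442719/9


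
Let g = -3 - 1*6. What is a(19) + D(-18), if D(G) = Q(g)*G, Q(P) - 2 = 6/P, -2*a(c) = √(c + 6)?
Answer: -53/2 ≈ -26.500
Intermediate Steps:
g = -9 (g = -3 - 6 = -9)
a(c) = -√(6 + c)/2 (a(c) = -√(c + 6)/2 = -√(6 + c)/2)
Q(P) = 2 + 6/P
D(G) = 4*G/3 (D(G) = (2 + 6/(-9))*G = (2 + 6*(-⅑))*G = (2 - ⅔)*G = 4*G/3)
a(19) + D(-18) = -√(6 + 19)/2 + (4/3)*(-18) = -√25/2 - 24 = -½*5 - 24 = -5/2 - 24 = -53/2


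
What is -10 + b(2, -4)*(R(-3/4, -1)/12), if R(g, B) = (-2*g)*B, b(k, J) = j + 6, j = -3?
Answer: -83/8 ≈ -10.375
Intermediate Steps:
b(k, J) = 3 (b(k, J) = -3 + 6 = 3)
R(g, B) = -2*B*g
-10 + b(2, -4)*(R(-3/4, -1)/12) = -10 + 3*(-2*(-1)*(-3/4)/12) = -10 + 3*(-2*(-1)*(-3*¼)*(1/12)) = -10 + 3*(-2*(-1)*(-¾)*(1/12)) = -10 + 3*(-3/2*1/12) = -10 + 3*(-⅛) = -10 - 3/8 = -83/8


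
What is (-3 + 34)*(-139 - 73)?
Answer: -6572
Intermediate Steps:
(-3 + 34)*(-139 - 73) = 31*(-212) = -6572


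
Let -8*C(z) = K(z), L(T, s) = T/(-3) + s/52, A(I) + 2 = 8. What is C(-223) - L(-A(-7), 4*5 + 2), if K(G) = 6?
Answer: -165/52 ≈ -3.1731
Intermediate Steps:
A(I) = 6 (A(I) = -2 + 8 = 6)
L(T, s) = -T/3 + s/52 (L(T, s) = T*(-⅓) + s*(1/52) = -T/3 + s/52)
C(z) = -¾ (C(z) = -⅛*6 = -¾)
C(-223) - L(-A(-7), 4*5 + 2) = -¾ - (-(-1)*6/3 + (4*5 + 2)/52) = -¾ - (-⅓*(-6) + (20 + 2)/52) = -¾ - (2 + (1/52)*22) = -¾ - (2 + 11/26) = -¾ - 1*63/26 = -¾ - 63/26 = -165/52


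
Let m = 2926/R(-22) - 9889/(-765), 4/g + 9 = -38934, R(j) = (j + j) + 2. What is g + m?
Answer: -20868678/367795 ≈ -56.740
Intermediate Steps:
R(j) = 2 + 2*j (R(j) = 2*j + 2 = 2 + 2*j)
g = -4/38943 (g = 4/(-9 - 38934) = 4/(-38943) = 4*(-1/38943) = -4/38943 ≈ -0.00010271)
m = -43406/765 (m = 2926/(2 + 2*(-22)) - 9889/(-765) = 2926/(2 - 44) - 9889*(-1/765) = 2926/(-42) + 9889/765 = 2926*(-1/42) + 9889/765 = -209/3 + 9889/765 = -43406/765 ≈ -56.740)
g + m = -4/38943 - 43406/765 = -20868678/367795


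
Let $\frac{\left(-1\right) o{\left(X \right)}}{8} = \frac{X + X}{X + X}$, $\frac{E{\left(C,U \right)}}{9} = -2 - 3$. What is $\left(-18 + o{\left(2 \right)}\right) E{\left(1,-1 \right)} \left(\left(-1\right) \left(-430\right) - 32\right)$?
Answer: $465660$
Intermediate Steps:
$E{\left(C,U \right)} = -45$ ($E{\left(C,U \right)} = 9 \left(-2 - 3\right) = 9 \left(-5\right) = -45$)
$o{\left(X \right)} = -8$ ($o{\left(X \right)} = - 8 \frac{X + X}{X + X} = - 8 \frac{2 X}{2 X} = - 8 \cdot 2 X \frac{1}{2 X} = \left(-8\right) 1 = -8$)
$\left(-18 + o{\left(2 \right)}\right) E{\left(1,-1 \right)} \left(\left(-1\right) \left(-430\right) - 32\right) = \left(-18 - 8\right) \left(-45\right) \left(\left(-1\right) \left(-430\right) - 32\right) = \left(-26\right) \left(-45\right) \left(430 - 32\right) = 1170 \cdot 398 = 465660$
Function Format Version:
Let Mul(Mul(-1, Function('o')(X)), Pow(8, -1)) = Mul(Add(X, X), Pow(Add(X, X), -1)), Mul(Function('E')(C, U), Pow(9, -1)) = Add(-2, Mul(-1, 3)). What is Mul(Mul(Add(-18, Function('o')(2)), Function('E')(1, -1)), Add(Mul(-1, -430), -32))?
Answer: 465660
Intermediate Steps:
Function('E')(C, U) = -45 (Function('E')(C, U) = Mul(9, Add(-2, Mul(-1, 3))) = Mul(9, Add(-2, -3)) = Mul(9, -5) = -45)
Function('o')(X) = -8 (Function('o')(X) = Mul(-8, Mul(Add(X, X), Pow(Add(X, X), -1))) = Mul(-8, Mul(Mul(2, X), Pow(Mul(2, X), -1))) = Mul(-8, Mul(Mul(2, X), Mul(Rational(1, 2), Pow(X, -1)))) = Mul(-8, 1) = -8)
Mul(Mul(Add(-18, Function('o')(2)), Function('E')(1, -1)), Add(Mul(-1, -430), -32)) = Mul(Mul(Add(-18, -8), -45), Add(Mul(-1, -430), -32)) = Mul(Mul(-26, -45), Add(430, -32)) = Mul(1170, 398) = 465660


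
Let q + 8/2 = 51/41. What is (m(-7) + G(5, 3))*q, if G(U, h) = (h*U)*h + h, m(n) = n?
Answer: -113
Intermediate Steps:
G(U, h) = h + U*h² (G(U, h) = (U*h)*h + h = U*h² + h = h + U*h²)
q = -113/41 (q = -4 + 51/41 = -113/41 ≈ -2.7561)
(m(-7) + G(5, 3))*q = (-7 + 3*(1 + 5*3))*(-113/41) = (-7 + 3*(1 + 15))*(-113/41) = (-7 + 3*16)*(-113/41) = (-7 + 48)*(-113/41) = 41*(-113/41) = -113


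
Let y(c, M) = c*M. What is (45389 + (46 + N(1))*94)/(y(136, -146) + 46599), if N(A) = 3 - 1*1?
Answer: 49901/26743 ≈ 1.8659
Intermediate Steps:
y(c, M) = M*c
N(A) = 2 (N(A) = 3 - 1 = 2)
(45389 + (46 + N(1))*94)/(y(136, -146) + 46599) = (45389 + (46 + 2)*94)/(-146*136 + 46599) = (45389 + 48*94)/(-19856 + 46599) = (45389 + 4512)/26743 = 49901*(1/26743) = 49901/26743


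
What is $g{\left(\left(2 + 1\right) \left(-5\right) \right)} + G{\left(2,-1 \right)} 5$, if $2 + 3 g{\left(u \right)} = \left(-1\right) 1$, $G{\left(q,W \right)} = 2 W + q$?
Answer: $-1$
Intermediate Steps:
$G{\left(q,W \right)} = q + 2 W$
$g{\left(u \right)} = -1$ ($g{\left(u \right)} = - \frac{2}{3} + \frac{\left(-1\right) 1}{3} = - \frac{2}{3} + \frac{1}{3} \left(-1\right) = - \frac{2}{3} - \frac{1}{3} = -1$)
$g{\left(\left(2 + 1\right) \left(-5\right) \right)} + G{\left(2,-1 \right)} 5 = -1 + \left(2 + 2 \left(-1\right)\right) 5 = -1 + \left(2 - 2\right) 5 = -1 + 0 \cdot 5 = -1 + 0 = -1$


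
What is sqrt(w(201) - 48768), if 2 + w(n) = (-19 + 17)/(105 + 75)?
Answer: I*sqrt(43893010)/30 ≈ 220.84*I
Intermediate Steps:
w(n) = -181/90 (w(n) = -2 + (-19 + 17)/(105 + 75) = -2 - 2/180 = -2 - 2*1/180 = -2 - 1/90 = -181/90)
sqrt(w(201) - 48768) = sqrt(-181/90 - 48768) = sqrt(-4389301/90) = I*sqrt(43893010)/30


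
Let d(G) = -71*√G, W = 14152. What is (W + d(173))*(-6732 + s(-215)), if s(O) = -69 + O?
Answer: -99290432 + 498136*√173 ≈ -9.2738e+7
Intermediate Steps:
(W + d(173))*(-6732 + s(-215)) = (14152 - 71*√173)*(-6732 + (-69 - 215)) = (14152 - 71*√173)*(-6732 - 284) = (14152 - 71*√173)*(-7016) = -99290432 + 498136*√173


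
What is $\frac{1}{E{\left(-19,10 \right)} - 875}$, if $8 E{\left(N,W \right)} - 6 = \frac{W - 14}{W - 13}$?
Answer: $- \frac{12}{10489} \approx -0.0011441$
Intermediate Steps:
$E{\left(N,W \right)} = \frac{3}{4} + \frac{-14 + W}{8 \left(-13 + W\right)}$ ($E{\left(N,W \right)} = \frac{3}{4} + \frac{\left(W - 14\right) \frac{1}{W - 13}}{8} = \frac{3}{4} + \frac{\left(-14 + W\right) \frac{1}{-13 + W}}{8} = \frac{3}{4} + \frac{\frac{1}{-13 + W} \left(-14 + W\right)}{8} = \frac{3}{4} + \frac{-14 + W}{8 \left(-13 + W\right)}$)
$\frac{1}{E{\left(-19,10 \right)} - 875} = \frac{1}{\frac{-92 + 7 \cdot 10}{8 \left(-13 + 10\right)} - 875} = \frac{1}{\frac{-92 + 70}{8 \left(-3\right)} - 875} = \frac{1}{\frac{1}{8} \left(- \frac{1}{3}\right) \left(-22\right) - 875} = \frac{1}{\frac{11}{12} - 875} = \frac{1}{- \frac{10489}{12}} = - \frac{12}{10489}$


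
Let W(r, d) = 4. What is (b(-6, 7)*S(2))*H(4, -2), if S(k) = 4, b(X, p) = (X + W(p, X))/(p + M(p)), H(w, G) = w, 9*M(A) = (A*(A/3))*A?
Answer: -216/133 ≈ -1.6241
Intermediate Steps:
M(A) = A³/27 (M(A) = ((A*(A/3))*A)/9 = ((A²/3)*A)/9 = (A³/3)/9 = A³/27)
b(X, p) = (4 + X)/(p + p³/27) (b(X, p) = (X + 4)/(p + p³/27) = (4 + X)/(p + p³/27))
(b(-6, 7)*S(2))*H(4, -2) = ((27*(4 - 6)/(7*(27 + 7²)))*4)*4 = ((27*(⅐)*(-2)/(27 + 49))*4)*4 = ((27*(⅐)*(-2)/76)*4)*4 = ((27*(⅐)*(1/76)*(-2))*4)*4 = -27/266*4*4 = -54/133*4 = -216/133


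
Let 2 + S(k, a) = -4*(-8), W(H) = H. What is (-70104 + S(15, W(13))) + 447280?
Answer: 377206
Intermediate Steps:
S(k, a) = 30 (S(k, a) = -2 - 4*(-8) = -2 + 32 = 30)
(-70104 + S(15, W(13))) + 447280 = (-70104 + 30) + 447280 = -70074 + 447280 = 377206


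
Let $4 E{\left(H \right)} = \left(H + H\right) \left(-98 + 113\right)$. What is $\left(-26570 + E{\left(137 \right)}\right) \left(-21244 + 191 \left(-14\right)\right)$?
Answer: $610925515$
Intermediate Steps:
$E{\left(H \right)} = \frac{15 H}{2}$ ($E{\left(H \right)} = \frac{\left(H + H\right) \left(-98 + 113\right)}{4} = \frac{2 H 15}{4} = \frac{30 H}{4} = \frac{15 H}{2}$)
$\left(-26570 + E{\left(137 \right)}\right) \left(-21244 + 191 \left(-14\right)\right) = \left(-26570 + \frac{15}{2} \cdot 137\right) \left(-21244 + 191 \left(-14\right)\right) = \left(-26570 + \frac{2055}{2}\right) \left(-21244 - 2674\right) = \left(- \frac{51085}{2}\right) \left(-23918\right) = 610925515$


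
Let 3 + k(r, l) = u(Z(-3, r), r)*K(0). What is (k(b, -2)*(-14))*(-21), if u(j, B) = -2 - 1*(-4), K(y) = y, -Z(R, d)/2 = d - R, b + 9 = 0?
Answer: -882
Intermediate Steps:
b = -9 (b = -9 + 0 = -9)
Z(R, d) = -2*d + 2*R (Z(R, d) = -2*(d - R) = -2*d + 2*R)
u(j, B) = 2 (u(j, B) = -2 + 4 = 2)
k(r, l) = -3 (k(r, l) = -3 + 2*0 = -3 + 0 = -3)
(k(b, -2)*(-14))*(-21) = -3*(-14)*(-21) = 42*(-21) = -882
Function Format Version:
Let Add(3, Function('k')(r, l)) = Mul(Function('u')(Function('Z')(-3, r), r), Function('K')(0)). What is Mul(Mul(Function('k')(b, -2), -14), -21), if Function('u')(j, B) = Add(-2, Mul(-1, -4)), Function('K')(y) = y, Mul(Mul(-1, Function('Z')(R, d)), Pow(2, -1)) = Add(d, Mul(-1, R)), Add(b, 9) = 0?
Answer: -882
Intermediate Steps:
b = -9 (b = Add(-9, 0) = -9)
Function('Z')(R, d) = Add(Mul(-2, d), Mul(2, R)) (Function('Z')(R, d) = Mul(-2, Add(d, Mul(-1, R))) = Add(Mul(-2, d), Mul(2, R)))
Function('u')(j, B) = 2 (Function('u')(j, B) = Add(-2, 4) = 2)
Function('k')(r, l) = -3 (Function('k')(r, l) = Add(-3, Mul(2, 0)) = Add(-3, 0) = -3)
Mul(Mul(Function('k')(b, -2), -14), -21) = Mul(Mul(-3, -14), -21) = Mul(42, -21) = -882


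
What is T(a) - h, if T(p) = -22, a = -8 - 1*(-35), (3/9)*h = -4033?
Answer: 12077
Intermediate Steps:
h = -12099 (h = 3*(-4033) = -12099)
a = 27 (a = -8 + 35 = 27)
T(a) - h = -22 - 1*(-12099) = -22 + 12099 = 12077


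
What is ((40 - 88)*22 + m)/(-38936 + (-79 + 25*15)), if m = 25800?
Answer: -1031/1610 ≈ -0.64037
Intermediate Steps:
((40 - 88)*22 + m)/(-38936 + (-79 + 25*15)) = ((40 - 88)*22 + 25800)/(-38936 + (-79 + 25*15)) = (-48*22 + 25800)/(-38936 + (-79 + 375)) = (-1056 + 25800)/(-38936 + 296) = 24744/(-38640) = 24744*(-1/38640) = -1031/1610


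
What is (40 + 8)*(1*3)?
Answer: 144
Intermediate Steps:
(40 + 8)*(1*3) = 48*3 = 144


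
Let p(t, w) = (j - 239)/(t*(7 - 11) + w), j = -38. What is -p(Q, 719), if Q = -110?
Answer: 277/1159 ≈ 0.23900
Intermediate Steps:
p(t, w) = -277/(w - 4*t) (p(t, w) = (-38 - 239)/(t*(7 - 11) + w) = -277/(t*(-4) + w) = -277/(-4*t + w) = -277/(w - 4*t))
-p(Q, 719) = -277/(-1*719 + 4*(-110)) = -277/(-719 - 440) = -277/(-1159) = -277*(-1)/1159 = -1*(-277/1159) = 277/1159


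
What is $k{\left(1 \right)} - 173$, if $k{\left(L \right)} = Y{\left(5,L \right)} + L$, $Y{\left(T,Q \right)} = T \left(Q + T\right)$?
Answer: $-142$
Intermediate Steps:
$k{\left(L \right)} = 25 + 6 L$ ($k{\left(L \right)} = 5 \left(L + 5\right) + L = 5 \left(5 + L\right) + L = \left(25 + 5 L\right) + L = 25 + 6 L$)
$k{\left(1 \right)} - 173 = \left(25 + 6 \cdot 1\right) - 173 = \left(25 + 6\right) - 173 = 31 - 173 = -142$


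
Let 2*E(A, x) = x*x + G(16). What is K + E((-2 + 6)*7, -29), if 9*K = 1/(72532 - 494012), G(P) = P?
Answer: 1625437619/3793320 ≈ 428.50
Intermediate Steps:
E(A, x) = 8 + x²/2 (E(A, x) = (x*x + 16)/2 = (x² + 16)/2 = (16 + x²)/2 = 8 + x²/2)
K = -1/3793320 (K = 1/(9*(72532 - 494012)) = (⅑)/(-421480) = (⅑)*(-1/421480) = -1/3793320 ≈ -2.6362e-7)
K + E((-2 + 6)*7, -29) = -1/3793320 + (8 + (½)*(-29)²) = -1/3793320 + (8 + (½)*841) = -1/3793320 + (8 + 841/2) = -1/3793320 + 857/2 = 1625437619/3793320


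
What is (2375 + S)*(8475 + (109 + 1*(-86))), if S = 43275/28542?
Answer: 96070633575/4757 ≈ 2.0196e+7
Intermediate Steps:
S = 14425/9514 (S = 43275*(1/28542) = 14425/9514 ≈ 1.5162)
(2375 + S)*(8475 + (109 + 1*(-86))) = (2375 + 14425/9514)*(8475 + (109 + 1*(-86))) = 22610175*(8475 + (109 - 86))/9514 = 22610175*(8475 + 23)/9514 = (22610175/9514)*8498 = 96070633575/4757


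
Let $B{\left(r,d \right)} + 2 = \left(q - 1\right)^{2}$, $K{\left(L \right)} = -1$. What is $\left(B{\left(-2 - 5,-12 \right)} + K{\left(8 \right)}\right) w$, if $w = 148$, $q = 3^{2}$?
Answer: $9028$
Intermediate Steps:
$q = 9$
$B{\left(r,d \right)} = 62$ ($B{\left(r,d \right)} = -2 + \left(9 - 1\right)^{2} = -2 + 8^{2} = -2 + 64 = 62$)
$\left(B{\left(-2 - 5,-12 \right)} + K{\left(8 \right)}\right) w = \left(62 - 1\right) 148 = 61 \cdot 148 = 9028$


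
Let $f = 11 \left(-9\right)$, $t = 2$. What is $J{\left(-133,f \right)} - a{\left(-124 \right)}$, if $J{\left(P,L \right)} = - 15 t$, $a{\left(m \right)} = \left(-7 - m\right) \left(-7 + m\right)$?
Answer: $15297$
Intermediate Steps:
$a{\left(m \right)} = \left(-7 + m\right) \left(-7 - m\right)$
$f = -99$
$J{\left(P,L \right)} = -30$ ($J{\left(P,L \right)} = \left(-15\right) 2 = -30$)
$J{\left(-133,f \right)} - a{\left(-124 \right)} = -30 - \left(49 - \left(-124\right)^{2}\right) = -30 - \left(49 - 15376\right) = -30 - -15327 = -30 + 15327 = 15297$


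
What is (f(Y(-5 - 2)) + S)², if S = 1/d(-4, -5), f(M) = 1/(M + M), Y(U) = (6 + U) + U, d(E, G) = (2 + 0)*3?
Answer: 25/2304 ≈ 0.010851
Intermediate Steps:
d(E, G) = 6 (d(E, G) = 2*3 = 6)
Y(U) = 6 + 2*U
f(M) = 1/(2*M)
S = ⅙ (S = 1/6 = ⅙ ≈ 0.16667)
(f(Y(-5 - 2)) + S)² = (1/(2*(6 + 2*(-5 - 2))) + ⅙)² = (1/(2*(6 + 2*(-7))) + ⅙)² = (1/(2*(6 - 14)) + ⅙)² = ((½)/(-8) + ⅙)² = ((½)*(-⅛) + ⅙)² = (-1/16 + ⅙)² = (5/48)² = 25/2304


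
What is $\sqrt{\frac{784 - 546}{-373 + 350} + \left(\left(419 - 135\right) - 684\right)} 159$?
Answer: $\frac{1749 i \sqrt{1794}}{23} \approx 3220.9 i$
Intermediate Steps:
$\sqrt{\frac{784 - 546}{-373 + 350} + \left(\left(419 - 135\right) - 684\right)} 159 = \sqrt{\frac{238}{-23} + \left(284 - 684\right)} 159 = \sqrt{238 \left(- \frac{1}{23}\right) - 400} \cdot 159 = \sqrt{- \frac{238}{23} - 400} \cdot 159 = \sqrt{- \frac{9438}{23}} \cdot 159 = \frac{11 i \sqrt{1794}}{23} \cdot 159 = \frac{1749 i \sqrt{1794}}{23}$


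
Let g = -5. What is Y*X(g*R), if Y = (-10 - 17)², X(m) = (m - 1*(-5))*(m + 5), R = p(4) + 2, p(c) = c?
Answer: 455625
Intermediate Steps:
R = 6 (R = 4 + 2 = 6)
X(m) = (5 + m)² (X(m) = (m + 5)*(5 + m) = (5 + m)*(5 + m) = (5 + m)²)
Y = 729 (Y = (-27)² = 729)
Y*X(g*R) = 729*(5 - 5*6)² = 729*(5 - 30)² = 729*(-25)² = 729*625 = 455625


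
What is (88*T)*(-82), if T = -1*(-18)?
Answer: -129888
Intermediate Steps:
T = 18
(88*T)*(-82) = (88*18)*(-82) = 1584*(-82) = -129888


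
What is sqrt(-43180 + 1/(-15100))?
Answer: I*sqrt(98454718151)/1510 ≈ 207.8*I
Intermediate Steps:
sqrt(-43180 + 1/(-15100)) = sqrt(-43180 - 1/15100) = sqrt(-652018001/15100) = I*sqrt(98454718151)/1510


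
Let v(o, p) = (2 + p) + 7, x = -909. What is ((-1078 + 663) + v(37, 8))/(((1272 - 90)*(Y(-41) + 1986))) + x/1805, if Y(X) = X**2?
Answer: -103702172/205883715 ≈ -0.50369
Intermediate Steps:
v(o, p) = 9 + p
((-1078 + 663) + v(37, 8))/(((1272 - 90)*(Y(-41) + 1986))) + x/1805 = ((-1078 + 663) + (9 + 8))/(((1272 - 90)*((-41)**2 + 1986))) - 909/1805 = (-415 + 17)/((1182*(1681 + 1986))) - 909*1/1805 = -398/(1182*3667) - 909/1805 = -398/4334394 - 909/1805 = -398*1/4334394 - 909/1805 = -199/2167197 - 909/1805 = -103702172/205883715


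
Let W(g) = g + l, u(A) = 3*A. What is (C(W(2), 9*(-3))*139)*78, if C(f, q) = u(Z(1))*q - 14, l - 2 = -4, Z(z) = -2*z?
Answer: 1604616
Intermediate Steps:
l = -2 (l = 2 - 4 = -2)
W(g) = -2 + g (W(g) = g - 2 = -2 + g)
C(f, q) = -14 - 6*q (C(f, q) = (3*(-2*1))*q - 14 = (3*(-2))*q - 14 = -6*q - 14 = -14 - 6*q)
(C(W(2), 9*(-3))*139)*78 = ((-14 - 54*(-3))*139)*78 = ((-14 - 6*(-27))*139)*78 = ((-14 + 162)*139)*78 = (148*139)*78 = 20572*78 = 1604616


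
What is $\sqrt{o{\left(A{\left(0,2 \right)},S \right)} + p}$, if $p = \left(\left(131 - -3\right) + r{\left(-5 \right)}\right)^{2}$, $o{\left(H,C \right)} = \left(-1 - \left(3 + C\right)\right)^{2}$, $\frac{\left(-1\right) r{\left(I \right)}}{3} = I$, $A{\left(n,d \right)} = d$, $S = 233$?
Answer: $\sqrt{78370} \approx 279.95$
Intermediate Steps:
$r{\left(I \right)} = - 3 I$
$o{\left(H,C \right)} = \left(-4 - C\right)^{2}$
$p = 22201$ ($p = \left(\left(131 - -3\right) - -15\right)^{2} = \left(\left(131 + 3\right) + 15\right)^{2} = \left(134 + 15\right)^{2} = 149^{2} = 22201$)
$\sqrt{o{\left(A{\left(0,2 \right)},S \right)} + p} = \sqrt{\left(4 + 233\right)^{2} + 22201} = \sqrt{237^{2} + 22201} = \sqrt{56169 + 22201} = \sqrt{78370}$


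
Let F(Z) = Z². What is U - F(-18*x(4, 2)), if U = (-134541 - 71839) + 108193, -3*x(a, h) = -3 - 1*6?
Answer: -101103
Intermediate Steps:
x(a, h) = 3 (x(a, h) = -(-3 - 1*6)/3 = -(-3 - 6)/3 = -⅓*(-9) = 3)
U = -98187 (U = -206380 + 108193 = -98187)
U - F(-18*x(4, 2)) = -98187 - (-18*3)² = -98187 - 1*(-54)² = -98187 - 1*2916 = -98187 - 2916 = -101103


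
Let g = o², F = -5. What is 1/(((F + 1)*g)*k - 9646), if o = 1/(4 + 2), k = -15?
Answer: -3/28933 ≈ -0.00010369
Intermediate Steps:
o = ⅙ (o = 1/6 = ⅙ ≈ 0.16667)
g = 1/36 (g = (⅙)² = 1/36 ≈ 0.027778)
1/(((F + 1)*g)*k - 9646) = 1/(((-5 + 1)*(1/36))*(-15) - 9646) = 1/(-4*1/36*(-15) - 9646) = 1/(-⅑*(-15) - 9646) = 1/(5/3 - 9646) = 1/(-28933/3) = -3/28933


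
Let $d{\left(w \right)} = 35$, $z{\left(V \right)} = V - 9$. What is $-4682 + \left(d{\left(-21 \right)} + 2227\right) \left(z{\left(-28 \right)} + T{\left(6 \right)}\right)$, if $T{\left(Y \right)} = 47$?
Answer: $17938$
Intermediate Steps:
$z{\left(V \right)} = -9 + V$
$-4682 + \left(d{\left(-21 \right)} + 2227\right) \left(z{\left(-28 \right)} + T{\left(6 \right)}\right) = -4682 + \left(35 + 2227\right) \left(\left(-9 - 28\right) + 47\right) = -4682 + 2262 \left(-37 + 47\right) = -4682 + 2262 \cdot 10 = -4682 + 22620 = 17938$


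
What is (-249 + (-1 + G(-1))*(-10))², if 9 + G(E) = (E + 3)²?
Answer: 35721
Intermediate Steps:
G(E) = -9 + (3 + E)² (G(E) = -9 + (E + 3)² = -9 + (3 + E)²)
(-249 + (-1 + G(-1))*(-10))² = (-249 + (-1 - (6 - 1))*(-10))² = (-249 + (-1 - 1*5)*(-10))² = (-249 + (-1 - 5)*(-10))² = (-249 - 6*(-10))² = (-249 + 60)² = (-189)² = 35721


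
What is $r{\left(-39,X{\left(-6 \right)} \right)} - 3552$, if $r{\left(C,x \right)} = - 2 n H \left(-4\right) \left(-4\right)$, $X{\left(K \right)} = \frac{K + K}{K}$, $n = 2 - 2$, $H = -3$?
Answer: $-3552$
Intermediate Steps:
$n = 0$ ($n = 2 - 2 = 0$)
$X{\left(K \right)} = 2$ ($X{\left(K \right)} = \frac{2 K}{K} = 2$)
$r{\left(C,x \right)} = 0$ ($r{\left(C,x \right)} = \left(-2\right) 0 \left(-3\right) \left(-4\right) \left(-4\right) = 0 \left(-3\right) \left(-4\right) \left(-4\right) = 0 \left(-4\right) \left(-4\right) = 0 \left(-4\right) = 0$)
$r{\left(-39,X{\left(-6 \right)} \right)} - 3552 = 0 - 3552 = -3552$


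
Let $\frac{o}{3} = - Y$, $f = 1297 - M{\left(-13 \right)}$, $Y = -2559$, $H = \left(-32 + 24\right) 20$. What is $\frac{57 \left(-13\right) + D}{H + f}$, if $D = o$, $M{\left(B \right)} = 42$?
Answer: $\frac{2312}{365} \approx 6.3342$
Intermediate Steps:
$H = -160$ ($H = \left(-8\right) 20 = -160$)
$f = 1255$ ($f = 1297 - 42 = 1255$)
$o = 7677$ ($o = 3 \left(\left(-1\right) \left(-2559\right)\right) = 3 \cdot 2559 = 7677$)
$D = 7677$
$\frac{57 \left(-13\right) + D}{H + f} = \frac{57 \left(-13\right) + 7677}{-160 + 1255} = \frac{-741 + 7677}{1095} = 6936 \cdot \frac{1}{1095} = \frac{2312}{365}$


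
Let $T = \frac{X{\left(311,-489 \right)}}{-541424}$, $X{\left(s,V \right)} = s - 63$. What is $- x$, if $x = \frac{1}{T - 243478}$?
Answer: $\frac{67678}{16478104115} \approx 4.1071 \cdot 10^{-6}$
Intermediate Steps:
$X{\left(s,V \right)} = -63 + s$
$T = - \frac{31}{67678}$ ($T = \frac{-63 + 311}{-541424} = 248 \left(- \frac{1}{541424}\right) = - \frac{31}{67678} \approx -0.00045805$)
$x = - \frac{67678}{16478104115}$ ($x = \frac{1}{- \frac{31}{67678} - 243478} = \frac{1}{- \frac{16478104115}{67678}} = - \frac{67678}{16478104115} \approx -4.1071 \cdot 10^{-6}$)
$- x = \left(-1\right) \left(- \frac{67678}{16478104115}\right) = \frac{67678}{16478104115}$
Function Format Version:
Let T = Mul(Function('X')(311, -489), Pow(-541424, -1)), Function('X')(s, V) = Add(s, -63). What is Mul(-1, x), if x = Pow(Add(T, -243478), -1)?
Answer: Rational(67678, 16478104115) ≈ 4.1071e-6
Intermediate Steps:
Function('X')(s, V) = Add(-63, s)
T = Rational(-31, 67678) (T = Mul(Add(-63, 311), Pow(-541424, -1)) = Mul(248, Rational(-1, 541424)) = Rational(-31, 67678) ≈ -0.00045805)
x = Rational(-67678, 16478104115) (x = Pow(Add(Rational(-31, 67678), -243478), -1) = Pow(Rational(-16478104115, 67678), -1) = Rational(-67678, 16478104115) ≈ -4.1071e-6)
Mul(-1, x) = Mul(-1, Rational(-67678, 16478104115)) = Rational(67678, 16478104115)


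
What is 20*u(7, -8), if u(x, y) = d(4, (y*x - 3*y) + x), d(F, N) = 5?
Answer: 100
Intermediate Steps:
u(x, y) = 5
20*u(7, -8) = 20*5 = 100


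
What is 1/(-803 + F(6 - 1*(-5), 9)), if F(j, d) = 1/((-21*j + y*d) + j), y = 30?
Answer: -50/40149 ≈ -0.0012454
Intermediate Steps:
F(j, d) = 1/(-20*j + 30*d) (F(j, d) = 1/((-21*j + 30*d) + j) = 1/(-20*j + 30*d))
1/(-803 + F(6 - 1*(-5), 9)) = 1/(-803 + 1/(10*(-2*(6 - 1*(-5)) + 3*9))) = 1/(-803 + 1/(10*(-2*(6 + 5) + 27))) = 1/(-803 + 1/(10*(-2*11 + 27))) = 1/(-803 + 1/(10*(-22 + 27))) = 1/(-803 + (1/10)/5) = 1/(-803 + (1/10)*(1/5)) = 1/(-803 + 1/50) = 1/(-40149/50) = -50/40149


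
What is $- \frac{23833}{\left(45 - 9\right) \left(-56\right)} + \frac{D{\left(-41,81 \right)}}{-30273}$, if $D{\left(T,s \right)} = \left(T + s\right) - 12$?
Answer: $\frac{240479987}{20343456} \approx 11.821$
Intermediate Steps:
$D{\left(T,s \right)} = -12 + T + s$
$- \frac{23833}{\left(45 - 9\right) \left(-56\right)} + \frac{D{\left(-41,81 \right)}}{-30273} = - \frac{23833}{\left(45 - 9\right) \left(-56\right)} + \frac{-12 - 41 + 81}{-30273} = - \frac{23833}{36 \left(-56\right)} + 28 \left(- \frac{1}{30273}\right) = - \frac{23833}{-2016} - \frac{28}{30273} = \left(-23833\right) \left(- \frac{1}{2016}\right) - \frac{28}{30273} = \frac{23833}{2016} - \frac{28}{30273} = \frac{240479987}{20343456}$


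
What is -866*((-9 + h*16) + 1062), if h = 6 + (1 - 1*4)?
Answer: -953466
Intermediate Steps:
h = 3 (h = 6 + (1 - 4) = 6 - 3 = 3)
-866*((-9 + h*16) + 1062) = -866*((-9 + 3*16) + 1062) = -866*((-9 + 48) + 1062) = -866*(39 + 1062) = -866*1101 = -953466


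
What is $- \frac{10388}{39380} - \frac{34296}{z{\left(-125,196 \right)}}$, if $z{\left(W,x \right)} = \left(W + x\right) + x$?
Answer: $- \frac{112779173}{876205} \approx -128.71$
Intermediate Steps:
$z{\left(W,x \right)} = W + 2 x$
$- \frac{10388}{39380} - \frac{34296}{z{\left(-125,196 \right)}} = - \frac{10388}{39380} - \frac{34296}{-125 + 2 \cdot 196} = \left(-10388\right) \frac{1}{39380} - \frac{34296}{-125 + 392} = - \frac{2597}{9845} - \frac{34296}{267} = - \frac{2597}{9845} - \frac{11432}{89} = - \frac{112779173}{876205}$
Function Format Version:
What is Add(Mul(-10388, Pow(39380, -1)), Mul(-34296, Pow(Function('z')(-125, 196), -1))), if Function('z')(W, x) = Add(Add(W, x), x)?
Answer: Rational(-112779173, 876205) ≈ -128.71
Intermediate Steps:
Function('z')(W, x) = Add(W, Mul(2, x))
Add(Mul(-10388, Pow(39380, -1)), Mul(-34296, Pow(Function('z')(-125, 196), -1))) = Add(Mul(-10388, Pow(39380, -1)), Mul(-34296, Pow(Add(-125, Mul(2, 196)), -1))) = Add(Mul(-10388, Rational(1, 39380)), Mul(-34296, Pow(Add(-125, 392), -1))) = Add(Rational(-2597, 9845), Mul(-34296, Pow(267, -1))) = Add(Rational(-2597, 9845), Mul(-34296, Rational(1, 267))) = Add(Rational(-2597, 9845), Rational(-11432, 89)) = Rational(-112779173, 876205)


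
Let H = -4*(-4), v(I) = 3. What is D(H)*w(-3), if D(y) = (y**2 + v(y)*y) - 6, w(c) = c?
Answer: -894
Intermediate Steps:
H = 16
D(y) = -6 + y**2 + 3*y (D(y) = (y**2 + 3*y) - 6 = -6 + y**2 + 3*y)
D(H)*w(-3) = (-6 + 16**2 + 3*16)*(-3) = (-6 + 256 + 48)*(-3) = 298*(-3) = -894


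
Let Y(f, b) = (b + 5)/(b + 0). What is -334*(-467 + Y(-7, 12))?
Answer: 933029/6 ≈ 1.5550e+5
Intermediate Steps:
Y(f, b) = (5 + b)/b
-334*(-467 + Y(-7, 12)) = -334*(-467 + (5 + 12)/12) = -334*(-467 + (1/12)*17) = -334*(-467 + 17/12) = -334*(-5587/12) = 933029/6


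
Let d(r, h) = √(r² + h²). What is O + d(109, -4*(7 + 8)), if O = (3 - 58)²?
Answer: 3025 + √15481 ≈ 3149.4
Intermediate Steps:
O = 3025 (O = (-55)² = 3025)
d(r, h) = √(h² + r²)
O + d(109, -4*(7 + 8)) = 3025 + √((-4*(7 + 8))² + 109²) = 3025 + √((-4*15)² + 11881) = 3025 + √((-60)² + 11881) = 3025 + √(3600 + 11881) = 3025 + √15481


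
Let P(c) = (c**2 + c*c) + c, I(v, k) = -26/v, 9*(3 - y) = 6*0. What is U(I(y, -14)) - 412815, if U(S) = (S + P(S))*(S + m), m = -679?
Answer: -13613353/27 ≈ -5.0420e+5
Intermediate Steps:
y = 3 (y = 3 - 2*0/3 = 3 - 1/9*0 = 3 + 0 = 3)
P(c) = c + 2*c**2 (P(c) = (c**2 + c**2) + c = 2*c**2 + c = c + 2*c**2)
U(S) = (-679 + S)*(S + S*(1 + 2*S)) (U(S) = (S + S*(1 + 2*S))*(S - 679) = (S + S*(1 + 2*S))*(-679 + S) = (-679 + S)*(S + S*(1 + 2*S)))
U(I(y, -14)) - 412815 = 2*(-26/3)*(-679 + (-26/3)**2 - (-17628)/3) - 412815 = 2*(-26*1/3)*(-679 + (-26*1/3)**2 - (-17628)/3) - 412815 = 2*(-26/3)*(-679 + (-26/3)**2 - 678*(-26/3)) - 412815 = 2*(-26/3)*(-679 + 676/9 + 5876) - 412815 = 2*(-26/3)*(47449/9) - 412815 = -2467348/27 - 412815 = -13613353/27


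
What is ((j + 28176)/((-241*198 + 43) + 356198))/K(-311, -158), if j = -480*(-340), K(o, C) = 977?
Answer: 63792/100475657 ≈ 0.00063490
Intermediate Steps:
j = 163200
((j + 28176)/((-241*198 + 43) + 356198))/K(-311, -158) = ((163200 + 28176)/((-241*198 + 43) + 356198))/977 = (191376/((-47718 + 43) + 356198))*(1/977) = (191376/(-47675 + 356198))*(1/977) = (191376/308523)*(1/977) = (191376*(1/308523))*(1/977) = (63792/102841)*(1/977) = 63792/100475657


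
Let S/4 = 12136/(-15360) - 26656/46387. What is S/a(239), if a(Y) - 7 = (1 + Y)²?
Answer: -121548599/1282663636320 ≈ -9.4763e-5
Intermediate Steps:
S = -121548599/22265760 (S = 4*(12136/(-15360) - 26656/46387) = 4*(12136*(-1/15360) - 26656*1/46387) = 4*(-1517/1920 - 26656/46387) = 4*(-121548599/89063040) = -121548599/22265760 ≈ -5.4590)
a(Y) = 7 + (1 + Y)²
S/a(239) = -121548599/(22265760*(7 + (1 + 239)²)) = -121548599/(22265760*(7 + 240²)) = -121548599/(22265760*(7 + 57600)) = -121548599/22265760/57607 = -121548599/22265760*1/57607 = -121548599/1282663636320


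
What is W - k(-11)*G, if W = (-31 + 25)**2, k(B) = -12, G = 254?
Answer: 3084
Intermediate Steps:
W = 36 (W = (-6)**2 = 36)
W - k(-11)*G = 36 - (-12)*254 = 36 - 1*(-3048) = 36 + 3048 = 3084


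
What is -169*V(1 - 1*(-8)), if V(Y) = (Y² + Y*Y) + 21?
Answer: -30927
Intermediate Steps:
V(Y) = 21 + 2*Y² (V(Y) = (Y² + Y²) + 21 = 2*Y² + 21 = 21 + 2*Y²)
-169*V(1 - 1*(-8)) = -169*(21 + 2*(1 - 1*(-8))²) = -169*(21 + 2*(1 + 8)²) = -169*(21 + 2*9²) = -169*(21 + 2*81) = -169*(21 + 162) = -169*183 = -30927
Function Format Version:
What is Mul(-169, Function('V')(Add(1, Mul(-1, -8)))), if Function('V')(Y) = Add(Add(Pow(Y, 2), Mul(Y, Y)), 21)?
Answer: -30927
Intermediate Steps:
Function('V')(Y) = Add(21, Mul(2, Pow(Y, 2))) (Function('V')(Y) = Add(Add(Pow(Y, 2), Pow(Y, 2)), 21) = Add(Mul(2, Pow(Y, 2)), 21) = Add(21, Mul(2, Pow(Y, 2))))
Mul(-169, Function('V')(Add(1, Mul(-1, -8)))) = Mul(-169, Add(21, Mul(2, Pow(Add(1, Mul(-1, -8)), 2)))) = Mul(-169, Add(21, Mul(2, Pow(Add(1, 8), 2)))) = Mul(-169, Add(21, Mul(2, Pow(9, 2)))) = Mul(-169, Add(21, Mul(2, 81))) = Mul(-169, Add(21, 162)) = Mul(-169, 183) = -30927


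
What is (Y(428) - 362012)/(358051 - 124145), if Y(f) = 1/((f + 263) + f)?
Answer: -405091427/261740814 ≈ -1.5477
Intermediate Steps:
Y(f) = 1/(263 + 2*f) (Y(f) = 1/((263 + f) + f) = 1/(263 + 2*f))
(Y(428) - 362012)/(358051 - 124145) = (1/(263 + 2*428) - 362012)/(358051 - 124145) = (1/(263 + 856) - 362012)/233906 = (1/1119 - 362012)*(1/233906) = -405091427/1119*1/233906 = -405091427/261740814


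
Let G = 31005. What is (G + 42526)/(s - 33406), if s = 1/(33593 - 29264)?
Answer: -318315699/144614573 ≈ -2.2011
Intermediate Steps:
s = 1/4329 ≈ 0.00023100
(G + 42526)/(s - 33406) = (31005 + 42526)/(1/4329 - 33406) = 73531/(-144614573/4329) = 73531*(-4329/144614573) = -318315699/144614573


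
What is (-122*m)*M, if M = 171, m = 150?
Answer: -3129300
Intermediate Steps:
(-122*m)*M = -122*150*171 = -18300*171 = -3129300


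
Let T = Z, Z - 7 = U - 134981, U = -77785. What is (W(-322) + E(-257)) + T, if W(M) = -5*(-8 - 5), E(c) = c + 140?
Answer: -212811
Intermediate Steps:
E(c) = 140 + c
W(M) = 65 (W(M) = -5*(-13) = 65)
Z = -212759 (Z = 7 + (-77785 - 134981) = 7 - 212766 = -212759)
T = -212759
(W(-322) + E(-257)) + T = (65 + (140 - 257)) - 212759 = (65 - 117) - 212759 = -52 - 212759 = -212811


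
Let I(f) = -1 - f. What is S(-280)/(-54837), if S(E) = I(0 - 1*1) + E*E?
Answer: -78400/54837 ≈ -1.4297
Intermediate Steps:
S(E) = E**2 (S(E) = (-1 - (0 - 1*1)) + E*E = (-1 - (0 - 1)) + E**2 = (-1 - 1*(-1)) + E**2 = (-1 + 1) + E**2 = 0 + E**2 = E**2)
S(-280)/(-54837) = (-280)**2/(-54837) = 78400*(-1/54837) = -78400/54837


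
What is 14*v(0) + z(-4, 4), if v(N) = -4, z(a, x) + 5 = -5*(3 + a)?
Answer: -56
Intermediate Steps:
z(a, x) = -20 - 5*a (z(a, x) = -5 - 5*(3 + a) = -5 + (-15 - 5*a) = -20 - 5*a)
14*v(0) + z(-4, 4) = 14*(-4) + (-20 - 5*(-4)) = -56 + (-20 + 20) = -56 + 0 = -56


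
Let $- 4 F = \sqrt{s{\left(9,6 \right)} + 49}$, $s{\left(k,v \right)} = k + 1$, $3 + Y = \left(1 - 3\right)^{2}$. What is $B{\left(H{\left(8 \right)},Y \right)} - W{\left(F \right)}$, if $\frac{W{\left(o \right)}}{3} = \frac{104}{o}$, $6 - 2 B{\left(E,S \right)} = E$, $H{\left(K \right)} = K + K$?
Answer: $-5 + \frac{1248 \sqrt{59}}{59} \approx 157.48$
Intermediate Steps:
$Y = 1$ ($Y = -3 + \left(1 - 3\right)^{2} = -3 + \left(-2\right)^{2} = -3 + 4 = 1$)
$H{\left(K \right)} = 2 K$
$B{\left(E,S \right)} = 3 - \frac{E}{2}$
$s{\left(k,v \right)} = 1 + k$
$F = - \frac{\sqrt{59}}{4}$ ($F = - \frac{\sqrt{\left(1 + 9\right) + 49}}{4} = - \frac{\sqrt{10 + 49}}{4} = - \frac{\sqrt{59}}{4} \approx -1.9203$)
$W{\left(o \right)} = \frac{312}{o}$ ($W{\left(o \right)} = 3 \frac{104}{o} = \frac{312}{o}$)
$B{\left(H{\left(8 \right)},Y \right)} - W{\left(F \right)} = \left(3 - \frac{2 \cdot 8}{2}\right) - \frac{312}{\left(- \frac{1}{4}\right) \sqrt{59}} = \left(3 - 8\right) - 312 \left(- \frac{4 \sqrt{59}}{59}\right) = \left(3 - 8\right) - - \frac{1248 \sqrt{59}}{59} = -5 + \frac{1248 \sqrt{59}}{59}$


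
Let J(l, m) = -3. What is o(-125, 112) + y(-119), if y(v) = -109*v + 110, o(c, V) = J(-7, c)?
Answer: 13078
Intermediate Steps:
o(c, V) = -3
y(v) = 110 - 109*v
o(-125, 112) + y(-119) = -3 + (110 - 109*(-119)) = -3 + (110 + 12971) = -3 + 13081 = 13078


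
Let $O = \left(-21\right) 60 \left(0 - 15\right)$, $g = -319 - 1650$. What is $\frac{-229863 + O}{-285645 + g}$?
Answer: $\frac{210963}{287614} \approx 0.73349$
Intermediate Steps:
$g = -1969$ ($g = -319 - 1650 = -1969$)
$O = 18900$ ($O = \left(-1260\right) \left(-15\right) = 18900$)
$\frac{-229863 + O}{-285645 + g} = \frac{-229863 + 18900}{-285645 - 1969} = - \frac{210963}{-287614} = \left(-210963\right) \left(- \frac{1}{287614}\right) = \frac{210963}{287614}$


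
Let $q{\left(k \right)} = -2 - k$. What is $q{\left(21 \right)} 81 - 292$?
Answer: $-2155$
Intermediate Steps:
$q{\left(21 \right)} 81 - 292 = \left(-2 - 21\right) 81 - 292 = \left(-23\right) 81 - 292 = -1863 - 292 = -2155$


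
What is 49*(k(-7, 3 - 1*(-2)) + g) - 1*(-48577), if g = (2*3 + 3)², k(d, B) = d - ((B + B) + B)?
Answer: 51468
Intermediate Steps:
k(d, B) = d - 3*B (k(d, B) = d - (2*B + B) = d - 3*B)
g = 81 (g = (6 + 3)² = 9² = 81)
49*(k(-7, 3 - 1*(-2)) + g) - 1*(-48577) = 49*((-7 - 3*(3 - 1*(-2))) + 81) - 1*(-48577) = 49*((-7 - 3*(3 + 2)) + 81) + 48577 = 49*((-7 - 3*5) + 81) + 48577 = 49*((-7 - 15) + 81) + 48577 = 49*(-22 + 81) + 48577 = 49*59 + 48577 = 2891 + 48577 = 51468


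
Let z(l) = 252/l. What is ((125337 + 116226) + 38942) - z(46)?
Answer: 6451489/23 ≈ 2.8050e+5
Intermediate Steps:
((125337 + 116226) + 38942) - z(46) = ((125337 + 116226) + 38942) - 252/46 = (241563 + 38942) - 252/46 = 280505 - 1*126/23 = 280505 - 126/23 = 6451489/23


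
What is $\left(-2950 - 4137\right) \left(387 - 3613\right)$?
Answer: $22862662$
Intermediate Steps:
$\left(-2950 - 4137\right) \left(387 - 3613\right) = \left(-7087\right) \left(-3226\right) = 22862662$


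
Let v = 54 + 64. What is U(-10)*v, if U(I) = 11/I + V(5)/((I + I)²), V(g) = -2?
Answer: -13039/100 ≈ -130.39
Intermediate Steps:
v = 118
U(I) = 11/I - 1/(2*I²) (U(I) = 11/I - 2/(I + I)² = 11/I - 2*1/(4*I²) = 11/I - 1/(2*I²))
U(-10)*v = ((½)*(-1 + 22*(-10))/(-10)²)*118 = ((½)*(1/100)*(-1 - 220))*118 = ((½)*(1/100)*(-221))*118 = -221/200*118 = -13039/100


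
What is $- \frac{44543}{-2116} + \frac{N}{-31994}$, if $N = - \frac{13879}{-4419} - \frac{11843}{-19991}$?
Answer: $\frac{62946867392005211}{2990286009250308} \approx 21.05$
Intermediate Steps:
$N = \frac{329789306}{88340229}$ ($N = \left(-13879\right) \left(- \frac{1}{4419}\right) - - \frac{11843}{19991} = \frac{13879}{4419} + \frac{11843}{19991} = \frac{329789306}{88340229} \approx 3.7332$)
$- \frac{44543}{-2116} + \frac{N}{-31994} = - \frac{44543}{-2116} + \frac{329789306}{88340229 \left(-31994\right)} = \left(-44543\right) \left(- \frac{1}{2116}\right) + \frac{329789306}{88340229} \left(- \frac{1}{31994}\right) = \frac{44543}{2116} - \frac{164894653}{1413178643313} = \frac{62946867392005211}{2990286009250308}$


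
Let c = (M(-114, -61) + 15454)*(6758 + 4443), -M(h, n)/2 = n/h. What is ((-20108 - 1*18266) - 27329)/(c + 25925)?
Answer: -3745071/9867508942 ≈ -0.00037954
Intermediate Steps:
M(h, n) = -2*n/h
c = 9866031217/57 (c = (-2*(-61)/(-114) + 15454)*(6758 + 4443) = (-2*(-61)*(-1/114) + 15454)*11201 = (-61/57 + 15454)*11201 = (880817/57)*11201 = 9866031217/57 ≈ 1.7309e+8)
((-20108 - 1*18266) - 27329)/(c + 25925) = ((-20108 - 1*18266) - 27329)/(9866031217/57 + 25925) = ((-20108 - 18266) - 27329)/(9867508942/57) = (-38374 - 27329)*(57/9867508942) = -65703*57/9867508942 = -3745071/9867508942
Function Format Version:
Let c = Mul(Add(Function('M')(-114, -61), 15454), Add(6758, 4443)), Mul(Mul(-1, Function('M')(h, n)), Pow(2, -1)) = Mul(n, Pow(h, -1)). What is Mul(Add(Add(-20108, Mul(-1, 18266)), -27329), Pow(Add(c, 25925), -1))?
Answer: Rational(-3745071, 9867508942) ≈ -0.00037954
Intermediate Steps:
Function('M')(h, n) = Mul(-2, n, Pow(h, -1)) (Function('M')(h, n) = Mul(-2, Mul(n, Pow(h, -1))) = Mul(-2, n, Pow(h, -1)))
c = Rational(9866031217, 57) (c = Mul(Add(Mul(-2, -61, Pow(-114, -1)), 15454), Add(6758, 4443)) = Mul(Add(Mul(-2, -61, Rational(-1, 114)), 15454), 11201) = Mul(Add(Rational(-61, 57), 15454), 11201) = Mul(Rational(880817, 57), 11201) = Rational(9866031217, 57) ≈ 1.7309e+8)
Mul(Add(Add(-20108, Mul(-1, 18266)), -27329), Pow(Add(c, 25925), -1)) = Mul(Add(Add(-20108, Mul(-1, 18266)), -27329), Pow(Add(Rational(9866031217, 57), 25925), -1)) = Mul(Add(Add(-20108, -18266), -27329), Pow(Rational(9867508942, 57), -1)) = Mul(Add(-38374, -27329), Rational(57, 9867508942)) = Mul(-65703, Rational(57, 9867508942)) = Rational(-3745071, 9867508942)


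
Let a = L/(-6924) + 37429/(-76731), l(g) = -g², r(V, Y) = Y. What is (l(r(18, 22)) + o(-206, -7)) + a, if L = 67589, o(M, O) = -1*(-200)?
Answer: -52110132017/177095148 ≈ -294.25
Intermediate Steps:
o(M, O) = 200
a = -1815109985/177095148 (a = 67589/(-6924) + 37429/(-76731) = 67589*(-1/6924) + 37429*(-1/76731) = -67589/6924 - 37429/76731 = -1815109985/177095148 ≈ -10.249)
(l(r(18, 22)) + o(-206, -7)) + a = (-1*22² + 200) - 1815109985/177095148 = (-1*484 + 200) - 1815109985/177095148 = (-484 + 200) - 1815109985/177095148 = -284 - 1815109985/177095148 = -52110132017/177095148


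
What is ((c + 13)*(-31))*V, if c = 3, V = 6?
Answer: -2976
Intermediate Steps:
((c + 13)*(-31))*V = ((3 + 13)*(-31))*6 = (16*(-31))*6 = -496*6 = -2976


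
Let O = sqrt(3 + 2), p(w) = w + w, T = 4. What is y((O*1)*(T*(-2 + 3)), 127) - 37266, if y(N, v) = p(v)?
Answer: -37012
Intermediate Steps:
p(w) = 2*w
O = sqrt(5) ≈ 2.2361
y(N, v) = 2*v
y((O*1)*(T*(-2 + 3)), 127) - 37266 = 2*127 - 37266 = 254 - 37266 = -37012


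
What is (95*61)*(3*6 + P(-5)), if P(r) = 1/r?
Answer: 103151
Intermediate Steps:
(95*61)*(3*6 + P(-5)) = (95*61)*(3*6 + 1/(-5)) = 5795*(18 - ⅕) = 5795*(89/5) = 103151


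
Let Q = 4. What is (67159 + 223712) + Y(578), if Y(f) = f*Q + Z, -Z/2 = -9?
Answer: 293201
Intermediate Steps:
Z = 18 (Z = -2*(-9) = 18)
Y(f) = 18 + 4*f (Y(f) = f*4 + 18 = 4*f + 18 = 18 + 4*f)
(67159 + 223712) + Y(578) = (67159 + 223712) + (18 + 4*578) = 290871 + (18 + 2312) = 290871 + 2330 = 293201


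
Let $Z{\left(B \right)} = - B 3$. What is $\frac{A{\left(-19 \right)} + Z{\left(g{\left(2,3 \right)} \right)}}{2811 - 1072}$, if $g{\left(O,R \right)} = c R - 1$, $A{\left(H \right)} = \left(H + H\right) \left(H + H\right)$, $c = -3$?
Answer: $\frac{1474}{1739} \approx 0.84761$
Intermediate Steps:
$A{\left(H \right)} = 4 H^{2}$ ($A{\left(H \right)} = 2 H 2 H = 4 H^{2}$)
$g{\left(O,R \right)} = -1 - 3 R$ ($g{\left(O,R \right)} = - 3 R - 1 = -1 - 3 R$)
$Z{\left(B \right)} = - 3 B$
$\frac{A{\left(-19 \right)} + Z{\left(g{\left(2,3 \right)} \right)}}{2811 - 1072} = \frac{4 \left(-19\right)^{2} - 3 \left(-1 - 9\right)}{2811 - 1072} = \frac{4 \cdot 361 - 3 \left(-1 - 9\right)}{1739} = \left(1444 - -30\right) \frac{1}{1739} = \left(1444 + 30\right) \frac{1}{1739} = 1474 \cdot \frac{1}{1739} = \frac{1474}{1739}$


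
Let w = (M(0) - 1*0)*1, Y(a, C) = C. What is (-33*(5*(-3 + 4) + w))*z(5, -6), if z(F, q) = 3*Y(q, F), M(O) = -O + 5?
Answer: -4950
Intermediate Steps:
M(O) = 5 - O
z(F, q) = 3*F
w = 5 (w = ((5 - 1*0) - 1*0)*1 = ((5 + 0) + 0)*1 = (5 + 0)*1 = 5*1 = 5)
(-33*(5*(-3 + 4) + w))*z(5, -6) = (-33*(5*(-3 + 4) + 5))*(3*5) = -33*(5*1 + 5)*15 = -33*(5 + 5)*15 = -33*10*15 = -330*15 = -4950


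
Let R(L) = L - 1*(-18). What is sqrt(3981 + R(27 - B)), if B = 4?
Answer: sqrt(4022) ≈ 63.419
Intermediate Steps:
R(L) = 18 + L (R(L) = L + 18 = 18 + L)
sqrt(3981 + R(27 - B)) = sqrt(3981 + (18 + (27 - 1*4))) = sqrt(3981 + (18 + (27 - 4))) = sqrt(3981 + (18 + 23)) = sqrt(3981 + 41) = sqrt(4022)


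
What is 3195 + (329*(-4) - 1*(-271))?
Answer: 2150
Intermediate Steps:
3195 + (329*(-4) - 1*(-271)) = 3195 + (-1316 + 271) = 3195 - 1045 = 2150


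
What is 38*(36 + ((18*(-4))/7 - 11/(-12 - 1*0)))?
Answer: 42503/42 ≈ 1012.0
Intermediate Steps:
38*(36 + ((18*(-4))/7 - 11/(-12 - 1*0))) = 38*(36 + (-72*1/7 - 11/(-12 + 0))) = 38*(36 + (-72/7 - 11/(-12))) = 38*(36 + (-72/7 - 11*(-1/12))) = 38*(36 + (-72/7 + 11/12)) = 38*(36 - 787/84) = 38*(2237/84) = 42503/42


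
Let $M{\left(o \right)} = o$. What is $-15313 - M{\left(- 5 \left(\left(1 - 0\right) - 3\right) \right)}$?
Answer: $-15323$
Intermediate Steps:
$-15313 - M{\left(- 5 \left(\left(1 - 0\right) - 3\right) \right)} = -15313 - - 5 \left(\left(1 - 0\right) - 3\right) = -15313 - - 5 \left(\left(1 + 0\right) - 3\right) = -15313 - - 5 \left(1 - 3\right) = -15313 - \left(-5\right) \left(-2\right) = -15313 - 10 = -15323$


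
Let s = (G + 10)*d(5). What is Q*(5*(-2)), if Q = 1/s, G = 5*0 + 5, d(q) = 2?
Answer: -⅓ ≈ -0.33333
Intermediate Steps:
G = 5 (G = 0 + 5 = 5)
s = 30 (s = (5 + 10)*2 = 15*2 = 30)
Q = 1/30 ≈ 0.033333
Q*(5*(-2)) = (5*(-2))/30 = (1/30)*(-10) = -⅓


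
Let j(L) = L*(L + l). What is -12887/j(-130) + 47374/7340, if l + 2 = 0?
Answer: 35917363/6297720 ≈ 5.7032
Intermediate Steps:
l = -2 (l = -2 + 0 = -2)
j(L) = L*(-2 + L) (j(L) = L*(L - 2) = L*(-2 + L))
-12887/j(-130) + 47374/7340 = -12887*(-1/(130*(-2 - 130))) + 47374/7340 = -12887/((-130*(-132))) + 47374*(1/7340) = -12887/17160 + 23687/3670 = 35917363/6297720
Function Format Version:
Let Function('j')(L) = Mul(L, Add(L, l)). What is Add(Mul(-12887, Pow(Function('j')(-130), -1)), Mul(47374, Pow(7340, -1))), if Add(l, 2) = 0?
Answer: Rational(35917363, 6297720) ≈ 5.7032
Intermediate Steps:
l = -2 (l = Add(-2, 0) = -2)
Function('j')(L) = Mul(L, Add(-2, L)) (Function('j')(L) = Mul(L, Add(L, -2)) = Mul(L, Add(-2, L)))
Add(Mul(-12887, Pow(Function('j')(-130), -1)), Mul(47374, Pow(7340, -1))) = Add(Mul(-12887, Pow(Mul(-130, Add(-2, -130)), -1)), Mul(47374, Pow(7340, -1))) = Add(Mul(-12887, Pow(Mul(-130, -132), -1)), Mul(47374, Rational(1, 7340))) = Add(Mul(-12887, Pow(17160, -1)), Rational(23687, 3670)) = Add(Mul(-12887, Rational(1, 17160)), Rational(23687, 3670)) = Add(Rational(-12887, 17160), Rational(23687, 3670)) = Rational(35917363, 6297720)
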